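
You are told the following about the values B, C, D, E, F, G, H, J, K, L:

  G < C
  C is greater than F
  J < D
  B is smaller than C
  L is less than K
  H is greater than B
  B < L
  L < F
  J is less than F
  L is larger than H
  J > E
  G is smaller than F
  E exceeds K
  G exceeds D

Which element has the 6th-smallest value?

Piecing the relations together gives one ordering: B < H < L < K < E < J < D < G < F < C.
Counting 6 from the smallest end gives J.

J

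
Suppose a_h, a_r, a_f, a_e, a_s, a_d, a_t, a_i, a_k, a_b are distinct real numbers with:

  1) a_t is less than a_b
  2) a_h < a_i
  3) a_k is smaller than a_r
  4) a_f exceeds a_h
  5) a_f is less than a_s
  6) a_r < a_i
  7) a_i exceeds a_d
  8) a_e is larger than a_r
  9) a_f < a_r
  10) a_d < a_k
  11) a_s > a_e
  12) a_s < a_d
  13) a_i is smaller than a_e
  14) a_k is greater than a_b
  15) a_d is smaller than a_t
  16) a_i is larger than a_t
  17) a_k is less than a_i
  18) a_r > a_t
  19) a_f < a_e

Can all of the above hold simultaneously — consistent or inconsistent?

inconsistent

We have a_e < a_s stated directly, yet also a_s < a_d < a_t < a_b < a_k < a_r < a_i < a_e by chaining the others — so a_s < a_e. Contradiction.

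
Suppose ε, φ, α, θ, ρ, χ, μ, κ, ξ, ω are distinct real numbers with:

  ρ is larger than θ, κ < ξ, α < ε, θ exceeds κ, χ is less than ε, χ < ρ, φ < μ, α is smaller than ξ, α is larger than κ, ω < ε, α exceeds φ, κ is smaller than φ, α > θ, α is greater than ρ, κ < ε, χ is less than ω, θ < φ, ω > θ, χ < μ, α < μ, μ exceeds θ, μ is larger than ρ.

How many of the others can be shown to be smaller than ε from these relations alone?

The elements the relations force below ε are κ, θ, χ, φ, ρ, α, ω — no chain reaches any other.
That is 7.

7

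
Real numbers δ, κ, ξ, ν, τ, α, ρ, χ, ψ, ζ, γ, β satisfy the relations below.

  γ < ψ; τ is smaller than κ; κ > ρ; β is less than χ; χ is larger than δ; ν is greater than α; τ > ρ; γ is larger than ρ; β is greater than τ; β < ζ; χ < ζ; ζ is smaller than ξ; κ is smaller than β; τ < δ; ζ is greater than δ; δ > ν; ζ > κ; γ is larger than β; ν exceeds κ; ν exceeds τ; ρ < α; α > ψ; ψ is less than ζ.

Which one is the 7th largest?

ψ

Piecing the relations together gives one ordering: ρ < τ < κ < β < γ < ψ < α < ν < δ < χ < ζ < ξ.
The 7th largest is ψ.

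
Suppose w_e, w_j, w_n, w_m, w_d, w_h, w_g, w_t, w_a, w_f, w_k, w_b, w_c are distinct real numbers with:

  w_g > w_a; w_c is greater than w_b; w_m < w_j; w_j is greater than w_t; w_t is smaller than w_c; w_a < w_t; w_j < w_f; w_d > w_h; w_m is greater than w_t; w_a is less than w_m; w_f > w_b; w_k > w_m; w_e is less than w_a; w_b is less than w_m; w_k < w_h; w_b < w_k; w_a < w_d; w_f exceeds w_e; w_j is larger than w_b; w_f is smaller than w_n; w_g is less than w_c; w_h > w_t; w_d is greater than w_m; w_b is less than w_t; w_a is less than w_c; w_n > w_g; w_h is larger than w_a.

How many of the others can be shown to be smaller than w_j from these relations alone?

5

From w_j the given relations immediately reach w_b, w_t, w_m.
From those, w_a — 4 in total.
From those, w_e — 5 in total.
Nothing else is reachable below w_j; 5 in all.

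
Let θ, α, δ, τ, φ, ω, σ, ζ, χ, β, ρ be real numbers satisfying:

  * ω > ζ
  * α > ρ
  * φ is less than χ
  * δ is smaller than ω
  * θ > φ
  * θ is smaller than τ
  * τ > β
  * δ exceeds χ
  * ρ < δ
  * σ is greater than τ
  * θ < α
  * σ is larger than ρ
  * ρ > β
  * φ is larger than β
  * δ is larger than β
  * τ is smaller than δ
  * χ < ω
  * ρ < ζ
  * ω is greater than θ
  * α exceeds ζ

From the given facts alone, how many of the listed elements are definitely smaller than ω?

Directly below ω: θ, χ, δ, ζ.
One step further: β, ρ, φ, τ (8 so far).
No other element is forced below ω by the given relations, so the count is 8.

8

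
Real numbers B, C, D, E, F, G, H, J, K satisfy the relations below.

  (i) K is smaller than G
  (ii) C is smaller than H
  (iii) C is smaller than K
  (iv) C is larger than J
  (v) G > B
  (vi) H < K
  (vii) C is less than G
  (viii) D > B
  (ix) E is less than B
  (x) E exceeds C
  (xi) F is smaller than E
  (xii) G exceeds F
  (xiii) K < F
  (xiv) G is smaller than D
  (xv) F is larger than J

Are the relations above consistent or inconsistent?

consistent

Every relation is compatible with J < C < H < K < F < E < B < G < D; the set is consistent.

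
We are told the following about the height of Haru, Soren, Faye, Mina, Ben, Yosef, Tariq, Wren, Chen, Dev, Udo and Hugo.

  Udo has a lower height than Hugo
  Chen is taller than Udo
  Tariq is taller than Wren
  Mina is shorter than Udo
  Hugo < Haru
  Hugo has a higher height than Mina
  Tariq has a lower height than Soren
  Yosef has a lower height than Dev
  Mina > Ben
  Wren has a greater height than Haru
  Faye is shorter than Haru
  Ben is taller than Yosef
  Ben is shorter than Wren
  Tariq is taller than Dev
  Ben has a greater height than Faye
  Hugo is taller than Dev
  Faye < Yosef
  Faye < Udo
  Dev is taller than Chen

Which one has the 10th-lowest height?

Chaining the given pairs: Faye < Yosef < Ben < Mina < Udo < Chen < Dev < Hugo < Haru < Wren < Tariq < Soren.
Counting 10 from the smallest end gives Wren.

Wren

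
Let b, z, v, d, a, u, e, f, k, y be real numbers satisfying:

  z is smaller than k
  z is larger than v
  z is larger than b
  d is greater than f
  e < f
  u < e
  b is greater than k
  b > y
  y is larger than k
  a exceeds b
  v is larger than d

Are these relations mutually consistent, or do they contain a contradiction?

Chaining the given relations yields z < k < y < b, so z < b. But one relation states b < z. These cannot both hold.

inconsistent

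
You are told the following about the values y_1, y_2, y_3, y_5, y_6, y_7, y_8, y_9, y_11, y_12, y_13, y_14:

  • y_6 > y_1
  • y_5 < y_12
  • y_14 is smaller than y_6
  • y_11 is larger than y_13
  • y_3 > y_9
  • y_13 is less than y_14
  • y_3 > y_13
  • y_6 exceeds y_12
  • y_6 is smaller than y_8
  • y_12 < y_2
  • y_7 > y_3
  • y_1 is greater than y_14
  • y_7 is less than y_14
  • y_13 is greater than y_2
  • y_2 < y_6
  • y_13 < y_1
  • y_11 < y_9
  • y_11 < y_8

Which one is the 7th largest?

y_9

The consecutive relations fix a unique order: y_5 < y_12 < y_2 < y_13 < y_11 < y_9 < y_3 < y_7 < y_14 < y_1 < y_6 < y_8.
The 7th largest is y_9.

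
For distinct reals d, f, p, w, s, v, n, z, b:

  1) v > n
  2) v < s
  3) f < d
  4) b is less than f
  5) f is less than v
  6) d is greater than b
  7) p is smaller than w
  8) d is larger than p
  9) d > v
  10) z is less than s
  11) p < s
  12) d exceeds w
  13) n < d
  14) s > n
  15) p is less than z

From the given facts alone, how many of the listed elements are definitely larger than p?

Directly above p: w, z, d, s.
Nothing else is reachable above p; 4 in all.

4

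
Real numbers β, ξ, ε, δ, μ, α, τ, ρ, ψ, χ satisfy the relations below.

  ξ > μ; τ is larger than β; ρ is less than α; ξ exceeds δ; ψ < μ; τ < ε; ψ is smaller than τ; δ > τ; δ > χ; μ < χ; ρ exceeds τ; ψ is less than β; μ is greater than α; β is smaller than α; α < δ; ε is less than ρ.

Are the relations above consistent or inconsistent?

consistent

The single ordering ψ < β < τ < ε < ρ < α < μ < χ < δ < ξ satisfies every listed relation, so no contradiction arises.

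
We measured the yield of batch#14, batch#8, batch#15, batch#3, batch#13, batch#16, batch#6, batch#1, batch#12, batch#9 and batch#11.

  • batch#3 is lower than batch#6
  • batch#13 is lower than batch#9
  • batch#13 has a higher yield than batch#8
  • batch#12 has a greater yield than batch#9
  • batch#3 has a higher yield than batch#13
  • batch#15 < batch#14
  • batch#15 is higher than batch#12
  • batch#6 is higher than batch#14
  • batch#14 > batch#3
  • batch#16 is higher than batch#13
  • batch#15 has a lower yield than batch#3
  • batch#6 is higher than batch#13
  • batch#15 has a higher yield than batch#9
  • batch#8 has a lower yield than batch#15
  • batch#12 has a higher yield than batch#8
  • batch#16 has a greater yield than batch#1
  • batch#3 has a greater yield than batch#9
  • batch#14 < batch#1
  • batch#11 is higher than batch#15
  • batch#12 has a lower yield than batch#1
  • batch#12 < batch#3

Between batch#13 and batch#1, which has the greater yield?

The relevant relations are batch#13 < batch#9; batch#9 < batch#15; batch#15 < batch#3; batch#3 < batch#14; batch#14 < batch#1.
Together: batch#13 < batch#9 < batch#15 < batch#3 < batch#14 < batch#1.
So batch#13 < batch#1; batch#1 is the higher of the two.

batch#1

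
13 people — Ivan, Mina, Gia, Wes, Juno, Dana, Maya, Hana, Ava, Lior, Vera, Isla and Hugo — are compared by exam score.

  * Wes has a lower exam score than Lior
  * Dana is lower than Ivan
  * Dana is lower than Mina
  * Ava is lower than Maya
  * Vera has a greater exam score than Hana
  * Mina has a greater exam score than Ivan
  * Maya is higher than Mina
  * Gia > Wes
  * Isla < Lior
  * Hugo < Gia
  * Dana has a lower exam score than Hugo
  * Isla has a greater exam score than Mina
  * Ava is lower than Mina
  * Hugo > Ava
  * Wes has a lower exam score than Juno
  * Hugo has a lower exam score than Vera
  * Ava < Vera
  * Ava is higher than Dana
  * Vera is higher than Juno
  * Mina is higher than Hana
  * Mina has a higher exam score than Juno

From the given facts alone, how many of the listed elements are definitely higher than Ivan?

From Ivan the given relations immediately reach Mina.
From those, Maya, Isla — 3 in total.
From those, Lior — 4 in total.
No other element is forced above Ivan by the given relations, so the count is 4.

4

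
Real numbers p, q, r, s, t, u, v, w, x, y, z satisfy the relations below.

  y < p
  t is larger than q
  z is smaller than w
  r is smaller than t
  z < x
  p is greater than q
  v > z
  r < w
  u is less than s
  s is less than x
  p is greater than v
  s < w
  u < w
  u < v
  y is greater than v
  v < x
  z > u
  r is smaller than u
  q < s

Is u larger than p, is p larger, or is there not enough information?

p

u < z and z < v give u < v.
With v < y: u < z < v < y.
With y < p: u < z < v < y < p.
So p is larger.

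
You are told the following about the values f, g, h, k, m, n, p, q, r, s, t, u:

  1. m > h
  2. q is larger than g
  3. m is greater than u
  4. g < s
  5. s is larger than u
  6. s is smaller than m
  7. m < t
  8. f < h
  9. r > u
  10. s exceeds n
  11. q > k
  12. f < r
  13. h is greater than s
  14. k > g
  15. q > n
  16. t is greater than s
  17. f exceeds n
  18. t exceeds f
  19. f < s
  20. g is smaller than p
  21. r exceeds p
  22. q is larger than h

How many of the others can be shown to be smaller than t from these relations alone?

7

From t the given relations immediately reach f, s, m.
From those, n, g, u, h — 7 in total.
No other element is forced below t by the given relations, so the count is 7.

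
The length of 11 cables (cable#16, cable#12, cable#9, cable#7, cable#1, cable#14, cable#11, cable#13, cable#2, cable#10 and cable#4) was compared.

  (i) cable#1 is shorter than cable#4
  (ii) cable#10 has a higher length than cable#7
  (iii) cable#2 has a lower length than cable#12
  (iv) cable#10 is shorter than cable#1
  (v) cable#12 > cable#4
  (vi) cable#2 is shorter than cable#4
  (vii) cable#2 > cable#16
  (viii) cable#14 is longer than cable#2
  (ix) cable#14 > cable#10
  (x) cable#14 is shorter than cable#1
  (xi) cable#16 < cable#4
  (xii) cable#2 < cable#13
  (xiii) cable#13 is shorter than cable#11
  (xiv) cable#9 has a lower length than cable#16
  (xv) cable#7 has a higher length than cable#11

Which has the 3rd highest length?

cable#1

Chaining the given pairs: cable#9 < cable#16 < cable#2 < cable#13 < cable#11 < cable#7 < cable#10 < cable#14 < cable#1 < cable#4 < cable#12.
The 3rd largest is cable#1.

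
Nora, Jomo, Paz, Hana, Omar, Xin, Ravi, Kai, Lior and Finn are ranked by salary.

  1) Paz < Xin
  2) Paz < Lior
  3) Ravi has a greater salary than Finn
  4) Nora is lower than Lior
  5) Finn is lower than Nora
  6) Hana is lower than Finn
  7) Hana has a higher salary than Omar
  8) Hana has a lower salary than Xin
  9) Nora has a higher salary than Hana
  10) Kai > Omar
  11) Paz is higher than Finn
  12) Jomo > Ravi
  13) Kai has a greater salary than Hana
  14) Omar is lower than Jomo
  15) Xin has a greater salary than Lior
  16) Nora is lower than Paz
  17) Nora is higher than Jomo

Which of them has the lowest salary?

Omar

Chaining upward from Omar: directly above it, Hana, Jomo, Kai; then Finn, Nora, Xin; then Ravi, Paz, Lior.
That covers every other element, and nothing is given below Omar, so Omar is the lowest salary.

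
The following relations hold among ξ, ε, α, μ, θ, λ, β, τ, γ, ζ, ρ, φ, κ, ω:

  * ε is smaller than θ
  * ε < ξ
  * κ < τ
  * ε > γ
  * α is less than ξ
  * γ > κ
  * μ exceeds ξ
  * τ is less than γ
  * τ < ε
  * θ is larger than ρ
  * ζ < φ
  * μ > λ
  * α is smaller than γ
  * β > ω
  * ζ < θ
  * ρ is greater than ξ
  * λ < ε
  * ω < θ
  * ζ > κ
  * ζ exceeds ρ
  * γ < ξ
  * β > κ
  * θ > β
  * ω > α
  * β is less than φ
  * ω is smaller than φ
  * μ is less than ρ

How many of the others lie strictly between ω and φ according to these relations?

1

Chaining upward from ω reaches: β, θ.
Chaining downward from φ reaches: α, λ, κ, τ, γ, ε, ξ, β, μ, ρ, ζ.
Strictly between ω and φ are those in both lists: β — 1 element.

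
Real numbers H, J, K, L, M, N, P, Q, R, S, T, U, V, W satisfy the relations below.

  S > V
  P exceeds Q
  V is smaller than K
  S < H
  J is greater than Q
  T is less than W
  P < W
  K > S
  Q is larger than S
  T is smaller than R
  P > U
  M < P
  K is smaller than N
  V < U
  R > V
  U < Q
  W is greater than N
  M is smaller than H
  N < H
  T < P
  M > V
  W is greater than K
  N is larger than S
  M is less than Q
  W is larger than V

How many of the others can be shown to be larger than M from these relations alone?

Directly above M: Q, H, P.
One step further: J, W (5 so far).
No other element is forced above M by the given relations, so the count is 5.

5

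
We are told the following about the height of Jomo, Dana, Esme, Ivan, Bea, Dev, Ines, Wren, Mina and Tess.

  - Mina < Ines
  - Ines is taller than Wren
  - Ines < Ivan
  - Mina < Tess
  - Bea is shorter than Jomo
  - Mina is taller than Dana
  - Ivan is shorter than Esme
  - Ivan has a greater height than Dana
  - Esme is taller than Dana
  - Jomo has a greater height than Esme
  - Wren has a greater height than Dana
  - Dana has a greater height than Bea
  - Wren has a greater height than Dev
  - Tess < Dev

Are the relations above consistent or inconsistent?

consistent

Every relation is compatible with Bea < Dana < Mina < Tess < Dev < Wren < Ines < Ivan < Esme < Jomo; the set is consistent.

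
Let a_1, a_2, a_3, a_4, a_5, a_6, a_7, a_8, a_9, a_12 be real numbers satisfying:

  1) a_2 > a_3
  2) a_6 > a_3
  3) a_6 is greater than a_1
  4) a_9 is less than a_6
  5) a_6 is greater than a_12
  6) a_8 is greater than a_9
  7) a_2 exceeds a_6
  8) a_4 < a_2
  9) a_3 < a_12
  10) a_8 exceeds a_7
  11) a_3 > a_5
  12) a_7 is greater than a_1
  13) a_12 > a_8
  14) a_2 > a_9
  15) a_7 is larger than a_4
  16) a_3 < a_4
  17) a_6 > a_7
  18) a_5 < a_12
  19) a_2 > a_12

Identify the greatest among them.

Chaining downward from a_2: directly below it, a_3, a_9, a_4, a_12, a_6; then a_5, a_1, a_7, a_8.
That covers every other element, and nothing is given above a_2, so a_2 is the greatest.

a_2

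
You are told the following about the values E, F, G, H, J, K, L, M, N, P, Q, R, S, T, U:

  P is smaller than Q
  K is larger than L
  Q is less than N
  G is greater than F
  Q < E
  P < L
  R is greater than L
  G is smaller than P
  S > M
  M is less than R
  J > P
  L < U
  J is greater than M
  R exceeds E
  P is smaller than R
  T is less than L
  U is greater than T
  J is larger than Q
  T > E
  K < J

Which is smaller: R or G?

Link the given pairs in sequence: G < P; P < Q; Q < E; E < T; T < L; L < R.
Chaining these gives G < P < Q < E < T < L < R.
So G < R; G is the smaller of the two.

G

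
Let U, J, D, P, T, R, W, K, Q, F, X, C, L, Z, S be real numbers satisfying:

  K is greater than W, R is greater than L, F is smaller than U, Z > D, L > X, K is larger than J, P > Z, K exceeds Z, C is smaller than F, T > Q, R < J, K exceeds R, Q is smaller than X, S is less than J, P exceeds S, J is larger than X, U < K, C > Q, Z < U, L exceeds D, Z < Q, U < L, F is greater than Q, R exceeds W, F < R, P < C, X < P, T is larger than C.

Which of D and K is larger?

Following the relations from D: D < Z < Q < X < P < C < F < U < L < R < J < K.
So D < K; K is the larger of the two.

K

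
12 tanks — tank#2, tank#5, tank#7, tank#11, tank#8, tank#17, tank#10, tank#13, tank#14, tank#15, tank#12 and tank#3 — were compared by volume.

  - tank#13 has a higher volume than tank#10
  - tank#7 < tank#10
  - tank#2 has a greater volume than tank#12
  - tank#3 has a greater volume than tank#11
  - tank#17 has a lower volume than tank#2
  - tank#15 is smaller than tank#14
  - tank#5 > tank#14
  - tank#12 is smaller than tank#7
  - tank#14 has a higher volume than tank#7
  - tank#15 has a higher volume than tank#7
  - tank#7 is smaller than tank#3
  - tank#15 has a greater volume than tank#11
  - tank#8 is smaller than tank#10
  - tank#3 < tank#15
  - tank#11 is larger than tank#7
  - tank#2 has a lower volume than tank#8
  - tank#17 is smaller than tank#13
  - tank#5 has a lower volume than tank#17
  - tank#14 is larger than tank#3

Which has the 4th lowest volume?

Chaining the given pairs: tank#12 < tank#7 < tank#11 < tank#3 < tank#15 < tank#14 < tank#5 < tank#17 < tank#2 < tank#8 < tank#10 < tank#13.
The 4th smallest is tank#3.

tank#3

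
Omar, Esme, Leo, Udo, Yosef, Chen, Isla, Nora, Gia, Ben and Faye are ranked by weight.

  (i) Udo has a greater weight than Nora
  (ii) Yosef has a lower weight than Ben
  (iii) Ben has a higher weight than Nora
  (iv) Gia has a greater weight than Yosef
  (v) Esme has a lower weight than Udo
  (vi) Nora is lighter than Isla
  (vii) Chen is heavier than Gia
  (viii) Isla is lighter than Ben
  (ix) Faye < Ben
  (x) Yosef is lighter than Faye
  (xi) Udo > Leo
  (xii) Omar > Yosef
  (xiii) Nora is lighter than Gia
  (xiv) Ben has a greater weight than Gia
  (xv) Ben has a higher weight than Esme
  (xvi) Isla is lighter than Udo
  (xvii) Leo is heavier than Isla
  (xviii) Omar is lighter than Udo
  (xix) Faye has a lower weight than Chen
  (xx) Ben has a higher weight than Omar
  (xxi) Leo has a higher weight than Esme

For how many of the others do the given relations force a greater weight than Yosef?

6

The elements the relations force above Yosef are Gia, Faye, Chen, Omar, Ben, Udo — no chain reaches any other.
That is 6.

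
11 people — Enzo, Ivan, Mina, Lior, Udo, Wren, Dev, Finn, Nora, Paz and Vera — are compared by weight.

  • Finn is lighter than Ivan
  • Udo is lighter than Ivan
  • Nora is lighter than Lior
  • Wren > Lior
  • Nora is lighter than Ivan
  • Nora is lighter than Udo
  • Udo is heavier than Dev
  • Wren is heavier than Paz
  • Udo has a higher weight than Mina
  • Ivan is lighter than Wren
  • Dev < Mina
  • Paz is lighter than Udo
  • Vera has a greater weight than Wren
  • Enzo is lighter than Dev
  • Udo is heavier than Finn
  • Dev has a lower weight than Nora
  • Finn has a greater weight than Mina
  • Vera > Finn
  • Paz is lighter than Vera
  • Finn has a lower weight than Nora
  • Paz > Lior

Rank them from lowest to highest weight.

The consecutive links are each given: Enzo < Dev; Dev < Mina; Mina < Finn; Finn < Nora; Nora < Lior; Lior < Paz; Paz < Udo; Udo < Ivan; Ivan < Wren; Wren < Vera.

Enzo < Dev < Mina < Finn < Nora < Lior < Paz < Udo < Ivan < Wren < Vera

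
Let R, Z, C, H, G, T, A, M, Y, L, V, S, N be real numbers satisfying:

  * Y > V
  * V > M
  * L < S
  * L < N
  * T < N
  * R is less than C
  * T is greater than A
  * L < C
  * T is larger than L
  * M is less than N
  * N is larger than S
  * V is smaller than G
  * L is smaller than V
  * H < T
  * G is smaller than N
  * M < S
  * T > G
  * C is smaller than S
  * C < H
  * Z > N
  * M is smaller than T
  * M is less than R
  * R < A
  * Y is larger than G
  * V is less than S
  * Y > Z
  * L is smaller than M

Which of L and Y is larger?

Y

Link the given pairs in sequence: L < M; M < R; R < C; C < H; H < T; T < N; N < Z; Z < Y.
Together: L < M < R < C < H < T < N < Z < Y.
So L < Y; Y is the larger of the two.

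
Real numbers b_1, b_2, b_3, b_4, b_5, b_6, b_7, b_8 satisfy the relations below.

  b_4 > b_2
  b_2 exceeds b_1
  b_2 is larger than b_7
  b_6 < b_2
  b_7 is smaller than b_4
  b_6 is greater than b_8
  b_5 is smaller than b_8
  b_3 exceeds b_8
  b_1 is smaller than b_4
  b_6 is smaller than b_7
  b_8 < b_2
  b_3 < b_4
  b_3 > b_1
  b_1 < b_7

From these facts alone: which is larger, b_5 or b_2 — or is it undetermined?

Link the given pairs in sequence: b_5 < b_8; b_8 < b_6; b_6 < b_7; b_7 < b_2.
Together: b_5 < b_8 < b_6 < b_7 < b_2.
So b_2 is larger.

b_2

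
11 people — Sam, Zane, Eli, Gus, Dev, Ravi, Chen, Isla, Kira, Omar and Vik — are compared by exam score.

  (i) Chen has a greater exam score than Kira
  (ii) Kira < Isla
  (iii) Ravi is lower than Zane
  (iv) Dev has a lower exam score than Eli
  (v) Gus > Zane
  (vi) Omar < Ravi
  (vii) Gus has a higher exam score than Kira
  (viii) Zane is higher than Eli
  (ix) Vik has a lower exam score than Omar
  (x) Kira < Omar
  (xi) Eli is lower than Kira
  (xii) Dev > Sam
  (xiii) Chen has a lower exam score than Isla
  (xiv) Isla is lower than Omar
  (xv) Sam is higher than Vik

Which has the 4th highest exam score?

Omar

Chaining the given pairs: Vik < Sam < Dev < Eli < Kira < Chen < Isla < Omar < Ravi < Zane < Gus.
The 4th largest is Omar.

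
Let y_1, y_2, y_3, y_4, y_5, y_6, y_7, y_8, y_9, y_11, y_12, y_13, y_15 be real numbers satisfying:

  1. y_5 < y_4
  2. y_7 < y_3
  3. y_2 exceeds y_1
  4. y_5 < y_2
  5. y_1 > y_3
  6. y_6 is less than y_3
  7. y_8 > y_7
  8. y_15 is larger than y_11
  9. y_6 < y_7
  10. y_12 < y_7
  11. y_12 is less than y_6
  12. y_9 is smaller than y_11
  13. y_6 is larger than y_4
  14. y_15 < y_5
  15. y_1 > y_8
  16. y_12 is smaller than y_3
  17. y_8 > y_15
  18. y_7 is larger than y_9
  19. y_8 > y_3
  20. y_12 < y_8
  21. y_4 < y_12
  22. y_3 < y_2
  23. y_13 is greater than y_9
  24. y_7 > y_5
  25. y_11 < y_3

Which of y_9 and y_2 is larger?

y_2

The relevant relations are y_9 < y_11; y_11 < y_15; y_15 < y_5; y_5 < y_4; y_4 < y_12; y_12 < y_6; y_6 < y_7; y_7 < y_3; y_3 < y_8; y_8 < y_1; y_1 < y_2.
Together: y_9 < y_11 < y_15 < y_5 < y_4 < y_12 < y_6 < y_7 < y_3 < y_8 < y_1 < y_2.
So y_9 < y_2; y_2 is the larger of the two.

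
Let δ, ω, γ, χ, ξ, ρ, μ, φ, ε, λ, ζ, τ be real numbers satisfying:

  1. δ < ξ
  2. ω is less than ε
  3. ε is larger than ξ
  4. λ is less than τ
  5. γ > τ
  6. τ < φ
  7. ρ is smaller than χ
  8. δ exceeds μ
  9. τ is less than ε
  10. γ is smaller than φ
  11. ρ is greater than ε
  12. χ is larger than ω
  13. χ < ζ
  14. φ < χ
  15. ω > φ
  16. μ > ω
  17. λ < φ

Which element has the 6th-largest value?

Piecing the relations together gives one ordering: λ < τ < γ < φ < ω < μ < δ < ξ < ε < ρ < χ < ζ.
The 6th largest is δ.

δ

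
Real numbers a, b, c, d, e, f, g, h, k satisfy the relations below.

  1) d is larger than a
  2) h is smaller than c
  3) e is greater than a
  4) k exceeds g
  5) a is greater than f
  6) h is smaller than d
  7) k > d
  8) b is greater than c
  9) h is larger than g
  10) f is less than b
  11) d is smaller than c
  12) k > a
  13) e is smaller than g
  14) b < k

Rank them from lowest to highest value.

Nothing is placed below f, so it is least; from there f < a; a < e; e < g; g < h; h < d; d < c; c < b; b < k, each given directly.

f < a < e < g < h < d < c < b < k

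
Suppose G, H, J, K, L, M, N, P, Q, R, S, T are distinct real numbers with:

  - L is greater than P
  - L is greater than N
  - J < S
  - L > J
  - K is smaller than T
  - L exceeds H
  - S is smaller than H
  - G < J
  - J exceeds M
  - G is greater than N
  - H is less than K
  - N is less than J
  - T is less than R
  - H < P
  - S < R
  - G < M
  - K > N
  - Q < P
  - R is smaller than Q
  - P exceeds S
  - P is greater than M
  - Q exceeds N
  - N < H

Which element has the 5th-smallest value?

Chaining the given pairs: N < G < M < J < S < H < K < T < R < Q < P < L.
Counting 5 from the smallest end gives S.

S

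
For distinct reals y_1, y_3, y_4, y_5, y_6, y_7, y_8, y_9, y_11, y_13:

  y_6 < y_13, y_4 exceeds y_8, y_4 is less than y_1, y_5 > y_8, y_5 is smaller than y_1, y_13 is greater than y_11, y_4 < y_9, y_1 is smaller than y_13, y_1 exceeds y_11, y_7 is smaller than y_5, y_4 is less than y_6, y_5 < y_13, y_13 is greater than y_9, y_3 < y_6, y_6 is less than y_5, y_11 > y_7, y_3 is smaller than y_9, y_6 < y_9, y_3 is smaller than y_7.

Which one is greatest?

y_13

y_8 is not greatest since y_8 < y_4; y_3 is not greatest since y_3 < y_7; y_7 is not greatest since y_7 < y_11; y_11 is not greatest since y_11 < y_13; y_4 is not greatest since y_4 < y_6; y_6 is not greatest since y_6 < y_9; y_5 is not greatest since y_5 < y_1; y_9 is not greatest since y_9 < y_13; y_1 is not greatest since y_1 < y_13.
Only y_13 has nothing above it, so y_13 is the greatest.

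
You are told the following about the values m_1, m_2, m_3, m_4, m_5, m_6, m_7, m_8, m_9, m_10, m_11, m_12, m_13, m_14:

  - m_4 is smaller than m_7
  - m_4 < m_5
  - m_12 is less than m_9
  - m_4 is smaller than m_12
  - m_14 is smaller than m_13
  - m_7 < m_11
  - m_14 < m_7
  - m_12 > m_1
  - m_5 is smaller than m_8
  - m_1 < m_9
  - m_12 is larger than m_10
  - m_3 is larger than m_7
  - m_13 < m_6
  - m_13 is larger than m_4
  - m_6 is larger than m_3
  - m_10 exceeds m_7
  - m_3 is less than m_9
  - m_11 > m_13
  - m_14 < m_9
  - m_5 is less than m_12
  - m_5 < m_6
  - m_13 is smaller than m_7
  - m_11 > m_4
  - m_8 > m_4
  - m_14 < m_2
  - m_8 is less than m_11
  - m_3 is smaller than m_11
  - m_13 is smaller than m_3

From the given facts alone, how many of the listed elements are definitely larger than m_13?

Directly above m_13: m_7, m_3, m_6, m_11.
One step further: m_10, m_9 (6 so far).
One step further: m_12 (7 so far).
No other element is forced above m_13 by the given relations, so the count is 7.

7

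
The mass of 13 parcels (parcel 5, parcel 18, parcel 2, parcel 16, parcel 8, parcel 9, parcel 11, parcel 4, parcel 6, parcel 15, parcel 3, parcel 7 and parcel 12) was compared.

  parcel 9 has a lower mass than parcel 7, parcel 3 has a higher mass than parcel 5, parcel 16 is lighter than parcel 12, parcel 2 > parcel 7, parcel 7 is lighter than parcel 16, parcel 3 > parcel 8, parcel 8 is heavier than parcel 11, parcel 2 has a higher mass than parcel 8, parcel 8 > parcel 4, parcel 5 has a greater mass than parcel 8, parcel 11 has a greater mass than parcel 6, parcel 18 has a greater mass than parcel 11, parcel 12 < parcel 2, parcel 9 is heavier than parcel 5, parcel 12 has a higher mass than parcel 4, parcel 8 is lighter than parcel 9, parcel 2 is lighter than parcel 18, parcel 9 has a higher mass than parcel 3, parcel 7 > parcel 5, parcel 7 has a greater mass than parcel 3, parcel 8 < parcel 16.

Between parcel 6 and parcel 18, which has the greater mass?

Chaining the given relations: parcel 6 < parcel 11 < parcel 8 < parcel 5 < parcel 3 < parcel 9 < parcel 7 < parcel 16 < parcel 12 < parcel 2 < parcel 18.
So parcel 6 < parcel 18; parcel 18 is the heavier of the two.

parcel 18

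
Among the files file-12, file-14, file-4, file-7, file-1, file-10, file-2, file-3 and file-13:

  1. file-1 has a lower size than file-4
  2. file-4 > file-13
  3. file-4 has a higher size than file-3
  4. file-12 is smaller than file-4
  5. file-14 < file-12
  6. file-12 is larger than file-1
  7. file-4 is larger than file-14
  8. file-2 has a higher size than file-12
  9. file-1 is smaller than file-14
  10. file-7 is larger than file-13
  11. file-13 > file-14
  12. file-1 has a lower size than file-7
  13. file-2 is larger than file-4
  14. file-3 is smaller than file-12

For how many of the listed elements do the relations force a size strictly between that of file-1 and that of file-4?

3

The relations place file-1 below file-4. An element lies strictly between them when it is forced above file-1 and also forced below file-4.
Above file-1: {file-14, file-12, file-13, file-7, file-2}. Below file-4: {file-3, file-14, file-12, file-13}.
Intersection: {file-14, file-12, file-13} — 3.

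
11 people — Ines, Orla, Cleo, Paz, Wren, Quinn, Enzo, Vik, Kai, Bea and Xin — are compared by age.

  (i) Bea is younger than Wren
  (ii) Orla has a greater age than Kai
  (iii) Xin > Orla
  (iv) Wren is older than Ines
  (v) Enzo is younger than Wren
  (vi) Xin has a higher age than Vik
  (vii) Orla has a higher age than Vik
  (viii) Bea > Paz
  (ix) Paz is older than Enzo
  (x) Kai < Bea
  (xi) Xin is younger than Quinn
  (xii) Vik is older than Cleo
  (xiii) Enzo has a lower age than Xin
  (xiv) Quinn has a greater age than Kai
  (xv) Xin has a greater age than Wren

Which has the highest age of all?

Quinn

Chaining downward from Quinn: directly below it, Kai, Xin; then Enzo, Wren, Vik, Orla; then Bea, Ines, Cleo; then Paz.
That covers every other element, and nothing is given above Quinn, so Quinn is the highest age.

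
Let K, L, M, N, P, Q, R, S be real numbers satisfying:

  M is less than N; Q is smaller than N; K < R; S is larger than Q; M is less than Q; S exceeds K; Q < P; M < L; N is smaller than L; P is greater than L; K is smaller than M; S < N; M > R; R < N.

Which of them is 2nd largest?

L

Chaining the given pairs: K < R < M < Q < S < N < L < P.
The 2nd largest is L.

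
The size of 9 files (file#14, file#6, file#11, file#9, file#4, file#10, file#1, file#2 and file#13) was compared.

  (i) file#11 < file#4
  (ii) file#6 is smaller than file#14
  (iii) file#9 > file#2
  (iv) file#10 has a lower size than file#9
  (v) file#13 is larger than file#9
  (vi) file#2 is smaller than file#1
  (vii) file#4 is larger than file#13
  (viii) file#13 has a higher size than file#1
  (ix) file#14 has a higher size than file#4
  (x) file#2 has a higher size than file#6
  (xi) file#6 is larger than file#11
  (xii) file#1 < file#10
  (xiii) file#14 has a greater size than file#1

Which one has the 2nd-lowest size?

The consecutive relations fix a unique order: file#11 < file#6 < file#2 < file#1 < file#10 < file#9 < file#13 < file#4 < file#14.
Counting 2 from the smallest end gives file#6.

file#6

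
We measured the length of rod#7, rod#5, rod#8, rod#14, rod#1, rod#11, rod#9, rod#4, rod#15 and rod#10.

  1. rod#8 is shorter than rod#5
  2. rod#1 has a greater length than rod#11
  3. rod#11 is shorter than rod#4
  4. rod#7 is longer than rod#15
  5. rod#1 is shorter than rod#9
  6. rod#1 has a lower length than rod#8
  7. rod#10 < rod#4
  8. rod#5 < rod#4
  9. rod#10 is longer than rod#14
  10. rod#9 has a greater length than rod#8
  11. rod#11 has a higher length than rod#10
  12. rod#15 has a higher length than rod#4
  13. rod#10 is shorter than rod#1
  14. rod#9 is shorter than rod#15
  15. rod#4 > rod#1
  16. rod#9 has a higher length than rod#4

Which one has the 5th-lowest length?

Chaining the given pairs: rod#14 < rod#10 < rod#11 < rod#1 < rod#8 < rod#5 < rod#4 < rod#9 < rod#15 < rod#7.
The 5th smallest is rod#8.

rod#8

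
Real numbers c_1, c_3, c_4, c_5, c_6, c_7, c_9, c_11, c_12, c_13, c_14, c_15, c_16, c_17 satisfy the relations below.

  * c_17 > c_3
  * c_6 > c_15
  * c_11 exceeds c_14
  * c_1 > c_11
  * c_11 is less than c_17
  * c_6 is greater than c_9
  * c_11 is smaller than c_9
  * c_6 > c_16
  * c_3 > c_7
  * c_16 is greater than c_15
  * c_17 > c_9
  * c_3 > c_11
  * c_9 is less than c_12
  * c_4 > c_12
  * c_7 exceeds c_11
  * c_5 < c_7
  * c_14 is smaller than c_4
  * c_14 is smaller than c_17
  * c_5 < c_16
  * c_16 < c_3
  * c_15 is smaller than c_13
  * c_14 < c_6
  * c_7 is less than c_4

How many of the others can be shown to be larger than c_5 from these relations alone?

6

Directly above c_5: c_7, c_16.
One step further: c_6, c_3, c_4 (5 so far).
One step further: c_17 (6 so far).
Nothing else is reachable above c_5; 6 in all.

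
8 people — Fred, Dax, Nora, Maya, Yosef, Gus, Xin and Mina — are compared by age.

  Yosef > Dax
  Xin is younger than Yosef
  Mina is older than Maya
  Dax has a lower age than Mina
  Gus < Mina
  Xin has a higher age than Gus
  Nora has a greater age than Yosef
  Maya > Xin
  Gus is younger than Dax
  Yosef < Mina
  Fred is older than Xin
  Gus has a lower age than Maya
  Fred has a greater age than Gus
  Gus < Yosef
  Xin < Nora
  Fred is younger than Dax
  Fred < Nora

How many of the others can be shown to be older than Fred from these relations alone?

4

Directly above Fred: Dax, Nora.
One step further: Yosef, Mina (4 so far).
No other element is forced above Fred by the given relations, so the count is 4.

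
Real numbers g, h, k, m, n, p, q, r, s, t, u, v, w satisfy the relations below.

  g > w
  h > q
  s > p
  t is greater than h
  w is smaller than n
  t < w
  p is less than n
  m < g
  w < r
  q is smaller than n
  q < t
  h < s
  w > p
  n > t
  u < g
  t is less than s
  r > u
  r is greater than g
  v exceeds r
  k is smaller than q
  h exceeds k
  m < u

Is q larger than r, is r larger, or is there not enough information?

Following the relations from q: q < h < t < w < g < r.
So r is larger.

r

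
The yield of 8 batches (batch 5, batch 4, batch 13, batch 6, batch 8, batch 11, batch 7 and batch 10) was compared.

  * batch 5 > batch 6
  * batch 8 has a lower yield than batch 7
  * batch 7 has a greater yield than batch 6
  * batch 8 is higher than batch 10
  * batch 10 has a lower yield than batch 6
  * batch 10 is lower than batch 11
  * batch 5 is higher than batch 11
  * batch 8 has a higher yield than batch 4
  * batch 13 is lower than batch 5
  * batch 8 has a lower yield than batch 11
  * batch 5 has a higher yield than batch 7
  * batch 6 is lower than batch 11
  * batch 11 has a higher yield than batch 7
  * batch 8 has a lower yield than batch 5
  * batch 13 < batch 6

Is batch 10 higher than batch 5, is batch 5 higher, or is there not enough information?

Link the given pairs in sequence: batch 10 < batch 6; batch 6 < batch 7; batch 7 < batch 11; batch 11 < batch 5.
Together: batch 10 < batch 6 < batch 7 < batch 11 < batch 5.
So batch 5 is higher.

batch 5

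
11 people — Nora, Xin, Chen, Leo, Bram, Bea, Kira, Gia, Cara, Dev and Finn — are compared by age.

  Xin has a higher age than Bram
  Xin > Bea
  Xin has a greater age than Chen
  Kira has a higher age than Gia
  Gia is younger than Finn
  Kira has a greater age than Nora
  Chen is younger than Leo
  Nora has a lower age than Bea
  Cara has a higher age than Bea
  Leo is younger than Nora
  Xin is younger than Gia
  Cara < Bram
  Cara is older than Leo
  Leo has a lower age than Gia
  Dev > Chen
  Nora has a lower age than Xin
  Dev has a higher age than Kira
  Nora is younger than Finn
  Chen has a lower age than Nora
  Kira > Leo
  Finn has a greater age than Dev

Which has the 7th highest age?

The consecutive relations fix a unique order: Chen < Leo < Nora < Bea < Cara < Bram < Xin < Gia < Kira < Dev < Finn.
Counting 7 from the largest end gives Cara.

Cara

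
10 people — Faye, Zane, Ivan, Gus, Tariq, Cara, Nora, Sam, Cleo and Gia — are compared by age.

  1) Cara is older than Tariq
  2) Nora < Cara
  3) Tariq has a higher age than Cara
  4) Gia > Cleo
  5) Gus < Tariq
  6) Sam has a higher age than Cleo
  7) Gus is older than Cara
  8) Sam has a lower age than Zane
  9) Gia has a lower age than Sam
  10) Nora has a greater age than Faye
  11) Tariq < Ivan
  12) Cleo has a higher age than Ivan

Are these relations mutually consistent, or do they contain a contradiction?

We have Tariq < Cara stated directly, yet also Cara < Gus < Tariq by chaining the others — so Cara < Tariq. Contradiction.

inconsistent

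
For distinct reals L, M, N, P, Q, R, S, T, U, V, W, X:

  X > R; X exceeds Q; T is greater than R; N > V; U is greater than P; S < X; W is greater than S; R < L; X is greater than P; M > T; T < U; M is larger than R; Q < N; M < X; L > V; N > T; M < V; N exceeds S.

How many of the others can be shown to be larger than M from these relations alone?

Directly above M: V, X.
One step further: L, N (4 so far).
No other element is forced above M by the given relations, so the count is 4.

4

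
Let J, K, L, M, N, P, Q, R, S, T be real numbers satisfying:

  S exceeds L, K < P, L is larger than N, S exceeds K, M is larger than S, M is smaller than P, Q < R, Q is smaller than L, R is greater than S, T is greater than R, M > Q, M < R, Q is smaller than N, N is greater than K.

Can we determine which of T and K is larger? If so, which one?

T

K < N and N < L give K < L.
With L < S: K < N < L < S.
With S < M: K < N < L < S < M.
Then M < R extends the chain to R.
Then R < T extends the chain to T.
So T is larger.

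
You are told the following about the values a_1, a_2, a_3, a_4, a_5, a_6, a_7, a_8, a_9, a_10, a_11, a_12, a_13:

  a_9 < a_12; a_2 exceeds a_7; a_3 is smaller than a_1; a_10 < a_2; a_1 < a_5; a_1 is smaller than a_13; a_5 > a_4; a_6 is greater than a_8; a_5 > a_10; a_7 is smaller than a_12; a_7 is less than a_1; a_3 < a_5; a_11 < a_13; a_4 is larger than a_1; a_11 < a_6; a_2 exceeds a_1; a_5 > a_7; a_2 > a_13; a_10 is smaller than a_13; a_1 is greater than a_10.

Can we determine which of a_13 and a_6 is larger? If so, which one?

undetermined

Following every chain through a_13: above a_13 we get a_2; below a_13 we get a_7, a_10, a_11, a_3, a_1.
a_6 is not reached, and no chain runs the other way from a_6 to a_13.
So the given relations leave the order of a_13 and a_6 undetermined.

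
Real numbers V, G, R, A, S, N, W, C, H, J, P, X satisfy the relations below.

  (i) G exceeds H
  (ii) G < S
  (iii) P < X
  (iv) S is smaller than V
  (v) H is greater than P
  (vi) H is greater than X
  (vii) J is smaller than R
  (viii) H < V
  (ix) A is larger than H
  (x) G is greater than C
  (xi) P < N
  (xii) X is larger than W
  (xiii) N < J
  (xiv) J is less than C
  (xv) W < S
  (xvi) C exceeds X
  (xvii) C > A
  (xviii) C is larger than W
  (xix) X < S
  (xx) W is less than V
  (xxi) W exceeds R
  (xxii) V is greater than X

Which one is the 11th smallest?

S

Chaining the given pairs: P < N < J < R < W < X < H < A < C < G < S < V.
The 11th smallest is S.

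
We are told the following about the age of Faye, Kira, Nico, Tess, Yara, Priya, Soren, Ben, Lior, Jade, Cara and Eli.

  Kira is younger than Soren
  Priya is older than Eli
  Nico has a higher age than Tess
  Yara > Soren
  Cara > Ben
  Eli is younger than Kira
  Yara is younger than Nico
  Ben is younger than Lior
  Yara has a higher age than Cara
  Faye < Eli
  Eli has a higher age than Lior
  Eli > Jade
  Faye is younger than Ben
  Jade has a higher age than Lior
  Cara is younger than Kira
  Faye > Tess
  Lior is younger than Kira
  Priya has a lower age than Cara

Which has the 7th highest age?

Eli

The consecutive relations fix a unique order: Tess < Faye < Ben < Lior < Jade < Eli < Priya < Cara < Kira < Soren < Yara < Nico.
Counting 7 from the largest end gives Eli.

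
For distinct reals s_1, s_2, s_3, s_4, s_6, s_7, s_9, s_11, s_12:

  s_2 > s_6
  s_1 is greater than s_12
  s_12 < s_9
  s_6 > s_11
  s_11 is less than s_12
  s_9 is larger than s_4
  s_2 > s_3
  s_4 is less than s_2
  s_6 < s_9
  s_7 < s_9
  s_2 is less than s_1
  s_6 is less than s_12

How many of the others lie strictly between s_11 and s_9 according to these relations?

The relations place s_11 below s_9. An element lies strictly between them when it is forced above s_11 and also forced below s_9.
Above s_11: {s_6, s_12, s_2, s_1}. Below s_9: {s_4, s_7, s_6, s_12}.
Intersection: {s_6, s_12} — 2.

2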